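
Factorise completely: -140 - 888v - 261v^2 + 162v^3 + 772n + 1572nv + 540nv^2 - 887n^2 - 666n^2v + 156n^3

Group: 13n(12n^2 - 54nv - 59n + 54v^2 + 93v + 14) + (3v - 10)(12n^2 - 54nv - 59n + 54v^2 + 93v + 14); both groups contain (12n^2 - 54nv - 59n + 54v^2 + 93v + 14), so (13n + 3v - 10) is a factor with cofactor 12n^2 - 54nv - 59n + 54v^2 + 93v + 14.
The cofactor groups again: 12n^2 - 54nv - 59n + 54v^2 + 93v + 14 = 3n(4n - 6v - 1) + (-9v - 14)(4n - 6v - 1); both groups contain (4n - 6v - 1), giving (3n - 9v - 14)(4n - 6v - 1).

(13n + 3v - 10)(3n - 9v - 14)(4n - 6v - 1)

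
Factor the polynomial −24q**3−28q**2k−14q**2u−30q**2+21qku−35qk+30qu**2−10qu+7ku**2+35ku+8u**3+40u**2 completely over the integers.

−(4q+u+5)(6q+7k+8u)(q−u)

Group: 4q(−6q**2−7qk−2qu+7ku+8u**2) + (u+5)(−6q**2−7qk−2qu+7ku+8u**2); both groups contain (−6q**2−7qk−2qu+7ku+8u**2), so (4q+u+5) is a factor with cofactor −6q**2−7qk−2qu+7ku+8u**2.
The cofactor groups again: −6q**2−7qk−2qu+7ku+8u**2 = −q(6q+7k+8u) + u(6q+7k+8u); both groups contain (6q+7k+8u), giving −(q−u)(6q+7k+8u).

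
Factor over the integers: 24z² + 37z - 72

(3z + 8)(8z - 9)

Need a pair with product 24·(-72) = -1728 and sum 37: that's -27 and 64.
Split the middle term: 24z² - 27z + 64z - 72 = 3z(8z - 9) + 8(8z - 9).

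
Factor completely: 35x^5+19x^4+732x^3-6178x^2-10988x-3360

Testing divisors of the constant over divisors of the leading coefficient, x = 5 is a root, so (x-5) is a factor; dividing leaves 35x^4+194x^3+1702x^2+2332x+672.
Next, x = -8/7 is a root, so (7x+8) divides it; the quotient is 5x^3+22x^2+218x+84.
Then x = -2/5 is a root, so (5x+2) divides it; the quotient is x^2+4x+42.
The quadratic x^2+4x+42 has discriminant -152 < 0 and is irreducible over ℤ.

(5x+2)(7x+8)(x-5)(x^2+4x+42)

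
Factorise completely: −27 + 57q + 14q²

(2q + 9)(7q − 3)

Need a pair with product 14·(−27) = −378 and sum 57: that's −6 and 63.
Split the middle term: 14q² − 6q + 63q − 27 = 2q(7q − 3) + 9(7q − 3).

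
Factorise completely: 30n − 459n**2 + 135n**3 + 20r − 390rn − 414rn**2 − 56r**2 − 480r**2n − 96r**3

Group: 2r(−48r**2 − 168rn − 28r + 45n**2 − 153n + 10) + 3n(−48r**2 − 168rn − 28r + 45n**2 − 153n + 10); both groups contain (−48r**2 − 168rn − 28r + 45n**2 − 153n + 10), so (2r + 3n) is a factor with cofactor −48r**2 − 168rn − 28r + 45n**2 − 153n + 10.
The cofactor groups again: −48r**2 − 168rn − 28r + 45n**2 − 153n + 10 = −4r(12r − 3n + 10) + (−15n + 1)(12r − 3n + 10); both groups contain (12r − 3n + 10), giving −(4r + 15n − 1)(12r − 3n + 10).

−(12r − 3n + 10)(4r + 15n − 1)(2r + 3n)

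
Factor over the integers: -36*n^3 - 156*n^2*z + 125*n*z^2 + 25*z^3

Group: 6*n*(-6*n^2 - 25*n*z + 25*z^2) + z*(-6*n^2 - 25*n*z + 25*z^2); both groups contain (-6*n^2 - 25*n*z + 25*z^2), so (6*n + z) is a factor with cofactor -6*n^2 - 25*n*z + 25*z^2.
The cofactor groups again: -6*n^2 - 25*n*z + 25*z^2 = -6*n*(n + 5*z) + 5*z*(n + 5*z); both groups contain (n + 5*z), giving -(6*n - 5*z)*(n + 5*z).

-(6*n + z)*(6*n - 5*z)*(n + 5*z)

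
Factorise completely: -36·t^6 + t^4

-t^4·(6·t + 1)·(6·t - 1)

Pull out the common factor t^4, leaving -36·t^2 + 1.
Recognize a difference of squares with the parts 1 and 6·t.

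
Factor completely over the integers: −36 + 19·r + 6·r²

(2·r + 9)·(3·r − 4)

Need a pair with product 6·(−36) = −216 and sum 19: that's −8 and 27.
Split the middle term: 6·r² − 8·r + 27·r − 36 = 2·r·(3·r − 4) + 9·(3·r − 4).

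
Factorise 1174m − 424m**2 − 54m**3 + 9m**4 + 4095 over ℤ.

Testing divisors of the constant over divisors of the leading coefficient, m = 9 is a root, giving the factor (m − 9) and quotient 9m**3 + 27m**2 − 181m − 455.
Then m = −7/3 is a root, so (3m + 7) is a factor; dividing leaves 3m**2 + 2m − 65.
The remaining quadratic factors as (3m − 13)(m + 5).

(3m + 7)(3m − 13)(m + 5)(m − 9)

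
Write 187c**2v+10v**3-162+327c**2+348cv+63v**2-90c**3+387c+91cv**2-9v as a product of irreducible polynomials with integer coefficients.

Group: 2c(-45c**2-19cv-39c-2v**2-9v+18) + (-5v-9)(-45c**2-19cv-39c-2v**2-9v+18); both groups contain (-45c**2-19cv-39c-2v**2-9v+18), so (2c-5v-9) is a factor with cofactor -45c**2-19cv-39c-2v**2-9v+18.
The cofactor groups again: -45c**2-19cv-39c-2v**2-9v+18 = -9c(5c+v+6) + (-2v+3)(5c+v+6); both groups contain (5c+v+6), giving -(9c+2v-3)(5c+v+6).

-(2c-5v-9)(5c+v+6)(9c+2v-3)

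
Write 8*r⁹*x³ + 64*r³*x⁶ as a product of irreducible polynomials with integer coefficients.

8*r³*x³*(r² + 2*x)*(r⁴ − 2*r²*x + 4*x²)

Pull out the common factor 8*r³*x³, leaving r⁶ + 8*x³.
Recognize a sum of cubes with the parts 2*x and r².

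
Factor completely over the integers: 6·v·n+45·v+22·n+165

(2·n+15)·(3·v+11)

Group as (6·v·n+45·v) + (22·n+165) = 3·v·(2·n+15) + 11·(2·n+15).
Both groups share the factor (2·n+15).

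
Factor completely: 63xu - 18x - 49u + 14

(7u - 2)(9x - 7)

Group as (63xu - 18x) + (-49u + 14) = 9x(7u - 2) - 7(7u - 2).
Both groups share the factor (7u - 2).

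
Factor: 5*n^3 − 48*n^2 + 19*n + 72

Testing divisors of the constant over divisors of the leading coefficient, n = 8/5 is a root, giving the factor (5*n − 8) and quotient n^2 − 8*n − 9.
The remaining quadratic factors as (n − 9)(n + 1).

(5*n − 8)*(n + 1)*(n − 9)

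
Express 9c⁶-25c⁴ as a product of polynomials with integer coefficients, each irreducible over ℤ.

Pull out the common factor c⁴, leaving 9c²-25.
Recognize a difference of squares with the parts 3c and 5.

c⁴(3c+5)(3c-5)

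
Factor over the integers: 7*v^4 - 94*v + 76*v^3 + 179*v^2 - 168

Testing divisors of the constant over divisors of the leading coefficient, v = -4 is a root, giving the factor (v + 4) and quotient 7*v^3 + 48*v^2 - 13*v - 42.
Continuing, v = 1 is a root, giving the factor (v - 1) and quotient 7*v^2 + 55*v + 42.
The remaining quadratic factors as (v + 7)(7*v + 6).

(7*v + 6)*(v + 4)*(v + 7)*(v - 1)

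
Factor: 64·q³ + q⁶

q³·(q + 4)·(q² − 4·q + 16)

Pull out the common factor q³, leaving q³ + 64.
Recognize a sum of cubes with the parts 4 and q.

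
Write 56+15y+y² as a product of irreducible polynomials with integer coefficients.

(y+7)(y+8)

Two integers with product 56 and sum 15 are 7 and 8.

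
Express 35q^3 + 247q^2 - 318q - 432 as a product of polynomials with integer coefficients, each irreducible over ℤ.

(5q - 9)(7q + 6)(q + 8)

By the rational root theorem, q = -6/7 is a root, so (7q + 6) is a factor; dividing leaves 5q^2 + 31q - 72.
The remaining quadratic factors as (5q - 9)(q + 8).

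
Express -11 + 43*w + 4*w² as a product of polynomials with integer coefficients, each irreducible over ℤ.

(4*w - 1)*(w + 11)

Need a pair with product 4·(-11) = -44 and sum 43: that's -1 and 44.
Split the middle term: 4*w² - w + 44*w - 11 = w*(4*w - 1) + 11*(4*w - 1).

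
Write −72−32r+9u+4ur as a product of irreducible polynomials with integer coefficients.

Group as (4ur+9u) + (−32r−72) = u(4r+9) − 8(4r+9).
Both groups share the factor (4r+9).

(4r+9)(u−8)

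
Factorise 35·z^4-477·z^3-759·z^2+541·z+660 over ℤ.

(5·z+4)·(7·z+11)·(z-1)·(z-15)

Trying the rational-root candidates, z = 15 is a root, so (z-15) is a factor; dividing leaves 35·z^3+48·z^2-39·z-44.
Continuing, z = -11/7 is a root, giving the factor (7·z+11) and quotient 5·z^2-z-4.
The remaining quadratic factors as (5·z+4)(z-1).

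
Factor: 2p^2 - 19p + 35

(2p - 5)(p - 7)

Need a pair with product 2·35 = 70 and sum -19: that's -14 and -5.
Split the middle term: 2p^2 - 14p - 5p + 35 = 2p(p - 7) - 5(p - 7).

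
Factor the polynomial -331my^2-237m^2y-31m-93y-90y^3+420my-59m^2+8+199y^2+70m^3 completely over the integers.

Group: 7m(10m^2-41my+3m-18y^2+11y-1) + (5y-8)(10m^2-41my+3m-18y^2+11y-1); both groups contain (10m^2-41my+3m-18y^2+11y-1), so (7m+5y-8) is a factor with cofactor 10m^2-41my+3m-18y^2+11y-1.
The cofactor groups again: 10m^2-41my+3m-18y^2+11y-1 = 5m(2m-9y+1) + (2y-1)(2m-9y+1); both groups contain (2m-9y+1), giving (5m+2y-1)(2m-9y+1).

(2m-9y+1)(5m+2y-1)(7m+5y-8)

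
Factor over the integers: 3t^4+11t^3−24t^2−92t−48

(3t+2)(t+2)(t+4)(t−3)

Trying the rational-root candidates, t = −4 is a root, so (t+4) divides it; the quotient is 3t^3−t^2−20t−12.
Continuing, t = −2 is a root, so (t+2) is a factor; dividing leaves 3t^2−7t−6.
The remaining quadratic factors as (t−3)(3t+2).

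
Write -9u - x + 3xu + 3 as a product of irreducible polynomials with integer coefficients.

(3u - 1)(x - 3)

Group as (3xu - x) + (-9u + 3) = x(3u - 1) - 3(3u - 1).
Both groups share the factor (3u - 1).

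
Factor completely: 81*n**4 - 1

(3*n)⁴ − (1)⁴ = ((3*n)² − (1)²)((3*n)² + (1)²); the first factor splits again, the second (9*n**2 + 1) is irreducible.

(3*n + 1)*(3*n - 1)*(9*n**2 + 1)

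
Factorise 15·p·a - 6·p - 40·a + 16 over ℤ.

Group as (15·p·a - 6·p) + (-40·a + 16) = 3·p·(5·a - 2) - 8·(5·a - 2).
Both groups share the factor (5·a - 2).

(3·p - 8)·(5·a - 2)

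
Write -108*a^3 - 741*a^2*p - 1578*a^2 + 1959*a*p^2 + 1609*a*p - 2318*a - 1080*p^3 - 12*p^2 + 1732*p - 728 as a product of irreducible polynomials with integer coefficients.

-(12*a - 15*p + 14)*(9*a - 8*p + 4)*(a + 9*p + 13)

Group: 12*a*(-9*a^2 - 73*a*p - 121*a + 72*p^2 + 68*p - 52) + (-15*p + 14)*(-9*a^2 - 73*a*p - 121*a + 72*p^2 + 68*p - 52); both groups contain (-9*a^2 - 73*a*p - 121*a + 72*p^2 + 68*p - 52), so (12*a - 15*p + 14) is a factor with cofactor -9*a^2 - 73*a*p - 121*a + 72*p^2 + 68*p - 52.
The cofactor groups again: -9*a^2 - 73*a*p - 121*a + 72*p^2 + 68*p - 52 = -9*a*(a + 9*p + 13) + (8*p - 4)*(a + 9*p + 13); both groups contain (a + 9*p + 13), giving -(9*a - 8*p + 4)*(a + 9*p + 13).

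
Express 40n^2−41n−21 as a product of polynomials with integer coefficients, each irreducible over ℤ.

(5n−7)(8n+3)

Need a pair with product 40·(−21) = −840 and sum −41: that's −56 and 15.
Split the middle term: 40n^2−56n + 15n−21 = 8n(5n−7) + 3(5n−7).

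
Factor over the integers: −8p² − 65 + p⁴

Substitute u = p² to get a quadratic in u, then factor.
p² + 5 is irreducible over ℤ (always positive, so no real roots).
p² − 13 is irreducible over ℤ (13 is not a perfect square).

(p² + 5)(p² − 13)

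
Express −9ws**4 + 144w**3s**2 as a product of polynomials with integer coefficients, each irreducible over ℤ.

9s**2w(4w − s)(4w + s)

Pull out the common factor 9ws**2; 16w**2 − s**2 is a difference of squares.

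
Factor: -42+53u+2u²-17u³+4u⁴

(4u+7)(u-1)(u-2)(u-3)

Among the possible rational roots, u = -7/4 is a root, giving the factor (4u+7) and quotient u³-6u²+11u-6.
Next, u = 2 is a root, giving the factor (u-2) and quotient u²-4u+3.
The remaining quadratic factors as (u-1)(u-3).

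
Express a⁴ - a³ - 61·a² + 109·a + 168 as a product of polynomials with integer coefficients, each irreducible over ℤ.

(a + 1)·(a + 8)·(a - 3)·(a - 7)

Trying the rational-root candidates, a = 7 is a root, so (a - 7) divides it; the quotient is a³ + 6·a² - 19·a - 24.
Next, a = -8 is a root, giving the factor (a + 8) and quotient a² - 2·a - 3.
The remaining quadratic factors as (a + 1)(a - 3).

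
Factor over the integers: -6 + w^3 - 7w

Trying the rational-root candidates, w = 3 is a root, so (w - 3) is a factor; dividing leaves w^2 + 3w + 2.
The remaining quadratic factors as (w + 1)(w + 2).

(w + 1)(w + 2)(w - 3)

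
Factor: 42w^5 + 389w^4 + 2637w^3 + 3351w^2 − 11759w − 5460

Trying the rational-root candidates, w = −3/7 is a root, giving the factor (7w + 3) and quotient 6w^4 + 53w^3 + 354w^2 + 327w − 1820.
Continuing, w = 5/3 is a root, giving the factor (3w − 5) and quotient 2w^3 + 21w^2 + 153w + 364.
Then w = −7/2 is a root, so (2w + 7) divides it; the quotient is w^2 + 7w + 52.
The quadratic w^2 + 7w + 52 has discriminant −159 < 0 and is irreducible over ℤ.

(2w + 7)(3w − 5)(7w + 3)(w^2 + 7w + 52)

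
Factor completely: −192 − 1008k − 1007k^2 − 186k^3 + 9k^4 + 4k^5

Testing divisors of the constant over divisors of the leading coefficient, k = −1 is a root, giving the factor (k + 1) and quotient 4k^4 + 5k^3 − 191k^2 − 816k − 192.
Then k = −1/4 is a root, giving the factor (4k + 1) and quotient k^3 + k^2 − 48k − 192.
Next, k = 8 is a root, so (k − 8) divides it; the quotient is k^2 + 9k + 24.
The quadratic k^2 + 9k + 24 has discriminant −15 < 0 and is irreducible over ℤ.

(4k + 1)(k + 1)(k − 8)(k^2 + 9k + 24)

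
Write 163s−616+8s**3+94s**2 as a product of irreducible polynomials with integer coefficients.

Trying the rational-root candidates, s = −11/2 is a root, so (2s+11) divides it; the quotient is 4s**2+25s−56.
The remaining quadratic factors as (4s−7)(s+8).

(2s+11)(4s−7)(s+8)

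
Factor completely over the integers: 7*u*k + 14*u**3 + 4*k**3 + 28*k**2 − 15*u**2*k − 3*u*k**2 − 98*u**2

Group: u*(14*u**2 − u*k − 4*k**2) + (−k − 7)*(14*u**2 − u*k − 4*k**2); both groups contain (14*u**2 − u*k − 4*k**2), so (u − k − 7) is a factor with cofactor 14*u**2 − u*k − 4*k**2.
The cofactor groups again: 14*u**2 − u*k − 4*k**2 = 2*u*(7*u − 4*k) + k*(7*u − 4*k); both groups contain (7*u − 4*k), giving (2*u + k)*(7*u − 4*k).

(7*u − 4*k)*(u − k − 7)*(2*u + k)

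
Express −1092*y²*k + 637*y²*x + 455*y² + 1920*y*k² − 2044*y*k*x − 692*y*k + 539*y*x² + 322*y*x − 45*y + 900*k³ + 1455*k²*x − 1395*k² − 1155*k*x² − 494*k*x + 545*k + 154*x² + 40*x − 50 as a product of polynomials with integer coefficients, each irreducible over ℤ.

−(7*y − 15*k + 2)*(12*k − 7*x − 5)*(13*y + 5*k + 11*x − 5)

Group: 12*k*(−91*y² + 160*y*k − 77*y*x + 9*y + 75*k² + 165*k*x − 85*k − 22*x + 10) + (−7*x − 5)*(−91*y² + 160*y*k − 77*y*x + 9*y + 75*k² + 165*k*x − 85*k − 22*x + 10); both groups contain (−91*y² + 160*y*k − 77*y*x + 9*y + 75*k² + 165*k*x − 85*k − 22*x + 10), so (12*k − 7*x − 5) is a factor with cofactor −91*y² + 160*y*k − 77*y*x + 9*y + 75*k² + 165*k*x − 85*k − 22*x + 10.
The cofactor groups again: −91*y² + 160*y*k − 77*y*x + 9*y + 75*k² + 165*k*x − 85*k − 22*x + 10 = −13*y*(7*y − 15*k + 2) + (−5*k − 11*x + 5)*(7*y − 15*k + 2); both groups contain (7*y − 15*k + 2), giving −(13*y + 5*k + 11*x − 5)*(7*y − 15*k + 2).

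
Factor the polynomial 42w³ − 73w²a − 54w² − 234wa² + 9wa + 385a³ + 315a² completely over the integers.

(7w − 11a − 9)(2w − 5a)(3w + 7a)

Group: 3w(14w² − 57wa − 18w + 55a² + 45a) + 7a(14w² − 57wa − 18w + 55a² + 45a); both groups contain (14w² − 57wa − 18w + 55a² + 45a), so (3w + 7a) is a factor with cofactor 14w² − 57wa − 18w + 55a² + 45a.
The cofactor groups again: 14w² − 57wa − 18w + 55a² + 45a = 2w(7w − 11a − 9) − 5a(7w − 11a − 9); both groups contain (7w − 11a − 9), giving (2w − 5a)(7w − 11a − 9).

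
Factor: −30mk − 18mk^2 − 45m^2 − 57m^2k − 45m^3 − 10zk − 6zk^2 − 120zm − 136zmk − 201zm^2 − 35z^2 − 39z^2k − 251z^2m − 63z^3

−(7z + 3m + 2k)(9z + 5m + 3k + 5)(z + 3m)

Group: 9z(−7z^2 − 24zm − 2zk − 9m^2 − 6mk) + (5m + 3k + 5)(−7z^2 − 24zm − 2zk − 9m^2 − 6mk); both groups contain (−7z^2 − 24zm − 2zk − 9m^2 − 6mk), so (9z + 5m + 3k + 5) is a factor with cofactor −7z^2 − 24zm − 2zk − 9m^2 − 6mk.
The cofactor groups again: −7z^2 − 24zm − 2zk − 9m^2 − 6mk = −z(7z + 3m + 2k) − 3m(7z + 3m + 2k); both groups contain (7z + 3m + 2k), giving −(z + 3m)(7z + 3m + 2k).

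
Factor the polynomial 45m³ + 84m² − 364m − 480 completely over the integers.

Trying the rational-root candidates, m = 8/3 is a root, giving the factor (3m − 8) and quotient 15m² + 68m + 60.
The remaining quadratic factors as (3m + 10)(5m + 6).

(3m + 10)(3m − 8)(5m + 6)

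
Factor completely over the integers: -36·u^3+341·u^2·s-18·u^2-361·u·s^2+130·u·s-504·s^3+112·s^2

Group: u·(-36·u^2+53·u·s-18·u+63·s^2-14·s) - 8·s·(-36·u^2+53·u·s-18·u+63·s^2-14·s); both groups contain (-36·u^2+53·u·s-18·u+63·s^2-14·s), so (u-8·s) is a factor with cofactor -36·u^2+53·u·s-18·u+63·s^2-14·s.
The cofactor groups again: -36·u^2+53·u·s-18·u+63·s^2-14·s = -4·u·(9·u+7·s) + (9·s-2)·(9·u+7·s); both groups contain (9·u+7·s), giving -(4·u-9·s+2)·(9·u+7·s).

-(u-8·s)·(4·u-9·s+2)·(9·u+7·s)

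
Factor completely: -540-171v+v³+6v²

Trying the rational-root candidates, v = -15 is a root, giving the factor (v+15) and quotient v²-9v-36.
The remaining quadratic factors as (v+3)(v-12).

(v+15)(v+3)(v-12)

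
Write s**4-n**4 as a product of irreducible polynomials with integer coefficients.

(s-n)*(s+n)*(s**2+n**2)

(s)⁴ − (n)⁴ = ((s)² − (n)²)((s)² + (n)²); the first factor splits again, the second (s**2+n**2) is irreducible.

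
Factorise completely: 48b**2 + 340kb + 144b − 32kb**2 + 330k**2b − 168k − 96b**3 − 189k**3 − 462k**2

Group: 3k(−63k**2 + 26kb − 28k + 24b**2 + 24b) + (−4b + 6)(−63k**2 + 26kb − 28k + 24b**2 + 24b); both groups contain (−63k**2 + 26kb − 28k + 24b**2 + 24b), so (3k − 4b + 6) is a factor with cofactor −63k**2 + 26kb − 28k + 24b**2 + 24b.
The cofactor groups again: −63k**2 + 26kb − 28k + 24b**2 + 24b = −9k(7k − 6b) + (−4b − 4)(7k − 6b); both groups contain (7k − 6b), giving −(9k + 4b + 4)(7k − 6b).

−(3k − 4b + 6)(7k − 6b)(9k + 4b + 4)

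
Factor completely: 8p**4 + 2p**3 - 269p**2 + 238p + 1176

Among the possible rational roots, p = -6 is a root, so (p + 6) divides it; the quotient is 8p**3 - 46p**2 + 7p + 196.
Then p = -7/4 is a root, so (4p + 7) is a factor; dividing leaves 2p**2 - 15p + 28.
The remaining quadratic factors as (2p - 7)(p - 4).

(2p - 7)(4p + 7)(p + 6)(p - 4)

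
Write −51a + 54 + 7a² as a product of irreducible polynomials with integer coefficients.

Need a pair with product 7·54 = 378 and sum −51: that's −42 and −9.
Split the middle term: 7a² − 42a − 9a + 54 = 7a(a − 6) − 9(a − 6).

(7a − 9)(a − 6)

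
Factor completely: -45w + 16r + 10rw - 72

(2r - 9)(5w + 8)

Group as (10rw + 16r) + (-45w - 72) = 2r(5w + 8) - 9(5w + 8).
Both groups share the factor (5w + 8).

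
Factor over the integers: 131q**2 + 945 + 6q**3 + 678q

Among the possible rational roots, q = −15 is a root, giving the factor (q + 15) and quotient 6q**2 + 41q + 63.
The remaining quadratic factors as (3q + 7)(2q + 9).

(2q + 9)(3q + 7)(q + 15)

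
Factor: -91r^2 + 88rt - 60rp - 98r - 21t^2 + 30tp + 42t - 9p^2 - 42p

Group: -13r(7r - 3t + 3p) + (7t - 3p - 14)(7r - 3t + 3p); both groups contain (7r - 3t + 3p).

-(13r - 7t + 3p + 14)(7r - 3t + 3p)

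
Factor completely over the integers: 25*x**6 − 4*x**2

Pull out the common factor x**2, leaving 25*x**4 − 4.
Recognize a difference of squares with the parts 5*x**2 and 2.

x**2*(5*x**2 + 2)*(5*x**2 − 2)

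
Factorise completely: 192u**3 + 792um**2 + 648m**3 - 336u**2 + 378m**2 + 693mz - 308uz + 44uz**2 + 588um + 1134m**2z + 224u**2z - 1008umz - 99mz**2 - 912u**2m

(4u - 12m + z - 7)(4u - 9m)(12u + 6m + 11z)

Group: 4u(48u**2 - 120um + 56uz - 84u - 72m**2 - 126mz - 42m + 11z**2 - 77z) - 9m(48u**2 - 120um + 56uz - 84u - 72m**2 - 126mz - 42m + 11z**2 - 77z); both groups contain (48u**2 - 120um + 56uz - 84u - 72m**2 - 126mz - 42m + 11z**2 - 77z), so (4u - 9m) is a factor with cofactor 48u**2 - 120um + 56uz - 84u - 72m**2 - 126mz - 42m + 11z**2 - 77z.
The cofactor groups again: 48u**2 - 120um + 56uz - 84u - 72m**2 - 126mz - 42m + 11z**2 - 77z = 12u(4u - 12m + z - 7) + (6m + 11z)(4u - 12m + z - 7); both groups contain (4u - 12m + z - 7), giving (12u + 6m + 11z)(4u - 12m + z - 7).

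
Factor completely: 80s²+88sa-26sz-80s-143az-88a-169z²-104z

Group: 10s(8s-13z-8) + (11a+13z)(8s-13z-8); both groups contain (8s-13z-8).

(10s+11a+13z)(8s-13z-8)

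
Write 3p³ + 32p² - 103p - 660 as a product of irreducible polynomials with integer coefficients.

(3p + 11)(p + 12)(p - 5)

Testing divisors of the constant over divisors of the leading coefficient, p = -11/3 is a root, so (3p + 11) divides it; the quotient is p² + 7p - 60.
The remaining quadratic factors as (p + 12)(p - 5).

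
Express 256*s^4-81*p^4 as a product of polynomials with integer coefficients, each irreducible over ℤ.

Write as (16*s^2)² − (9*p^2)², then factor 16*s^2-9*p^2 once more.

(4*s-3*p)*(4*s+3*p)*(16*s^2+9*p^2)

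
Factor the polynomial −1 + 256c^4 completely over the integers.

(4c + 1)(4c − 1)(16c^2 + 1)

Difference of squares twice: with A = 4c and B = 1, A⁴ − B⁴ = (A² − B²)(A² + B²), and A² − B² factors again.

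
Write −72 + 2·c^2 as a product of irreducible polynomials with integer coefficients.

Every term has a factor of 2. Then c^2 − 36 = (c)² − (6)².

2·(c + 6)·(c − 6)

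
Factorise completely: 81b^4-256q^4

(3b+4q)(3b-4q)(9b^2+16q^2)

Write as (9b^2)² − (16q^2)², then factor 9b^2-16q^2 once more.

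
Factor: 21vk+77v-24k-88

Group as (21vk+77v) + (-24k-88) = 7v(3k+11) - 8(3k+11).
Both groups share the factor (3k+11).

(3k+11)(7v-8)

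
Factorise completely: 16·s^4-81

(2·s+3)·(2·s-3)·(4·s^2+9)

Difference of squares twice: with A = 2·s and B = 3, A⁴ − B⁴ = (A² − B²)(A² + B²), and A² − B² factors again.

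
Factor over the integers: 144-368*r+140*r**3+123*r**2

(4*r+9)*(5*r-4)*(7*r-4)

Among the possible rational roots, r = -9/4 is a root, giving the factor (4*r+9) and quotient 35*r**2-48*r+16.
The remaining quadratic factors as (5*r-4)(7*r-4).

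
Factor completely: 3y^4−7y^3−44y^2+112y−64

(3y−4)(y+4)(y−1)(y−4)

Trying the rational-root candidates, y = −4 is a root, so (y+4) divides it; the quotient is 3y^3−19y^2+32y−16.
Next, y = 4/3 is a root, so (3y−4) divides it; the quotient is y^2−5y+4.
The remaining quadratic factors as (y−4)(y−1).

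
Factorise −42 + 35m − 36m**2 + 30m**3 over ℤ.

Group as (30m**3 + 35m) + (−36m**2 − 42) = 5m(6m**2 + 7) − 6(6m**2 + 7).
Both groups share the factor (6m**2 + 7).

(5m − 6)(6m**2 + 7)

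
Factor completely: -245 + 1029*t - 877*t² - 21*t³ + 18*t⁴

(3*t - 1)*(6*t - 5)*(t + 7)*(t - 7)

Among the possible rational roots, t = 7 is a root, so (t - 7) is a factor; dividing leaves 18*t³ + 105*t² - 142*t + 35.
Next, t = 5/6 is a root, giving the factor (6*t - 5) and quotient 3*t² + 20*t - 7.
The remaining quadratic factors as (t + 7)(3*t - 1).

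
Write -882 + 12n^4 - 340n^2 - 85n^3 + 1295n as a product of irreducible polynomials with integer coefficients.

(3n + 14)(4n - 7)(n - 1)(n - 9)

Trying the rational-root candidates, n = 9 is a root, so (n - 9) is a factor; dividing leaves 12n^3 + 23n^2 - 133n + 98.
Continuing, n = 1 is a root, giving the factor (n - 1) and quotient 12n^2 + 35n - 98.
The remaining quadratic factors as (3n + 14)(4n - 7).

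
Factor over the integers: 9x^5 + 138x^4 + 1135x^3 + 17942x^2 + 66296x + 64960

(3x + 5)(3x + 8)(x + 14)(x^2 - 3x + 116)

Testing divisors of the constant over divisors of the leading coefficient, x = -5/3 is a root, so (3x + 5) is a factor; dividing leaves 3x^4 + 41x^3 + 310x^2 + 5464x + 12992.
Then x = -8/3 is a root, giving the factor (3x + 8) and quotient x^3 + 11x^2 + 74x + 1624.
Next, x = -14 is a root, giving the factor (x + 14) and quotient x^2 - 3x + 116.
The quadratic x^2 - 3x + 116 has discriminant -455 < 0 and is irreducible over ℤ.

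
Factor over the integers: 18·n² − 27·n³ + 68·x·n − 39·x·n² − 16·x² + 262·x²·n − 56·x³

−(7·x − 3·n + 2)·(2·x − 9·n)·(4·x + n)

Group: 7·x·(−8·x² + 34·x·n + 9·n²) + (−3·n + 2)·(−8·x² + 34·x·n + 9·n²); both groups contain (−8·x² + 34·x·n + 9·n²), so (7·x − 3·n + 2) is a factor with cofactor −8·x² + 34·x·n + 9·n².
The cofactor groups again: −8·x² + 34·x·n + 9·n² = −4·x·(2·x − 9·n) − n·(2·x − 9·n); both groups contain (2·x − 9·n), giving −(4·x + n)·(2·x − 9·n).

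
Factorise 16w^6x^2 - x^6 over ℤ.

x^2(4w^3 + x^2)(4w^3 - x^2)

Every term has a factor of x^2; factoring it out leaves 16w^6 - x^4.
Recognize a difference of squares with the parts 4w^3 and x^2.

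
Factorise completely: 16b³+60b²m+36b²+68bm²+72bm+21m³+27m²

(2b+3m)(2b+m)(4b+7m+9)

Group: 4b(4b²+8bm+3m²) + (7m+9)(4b²+8bm+3m²); both groups contain (4b²+8bm+3m²), so (4b+7m+9) is a factor with cofactor 4b²+8bm+3m².
The cofactor groups again: 4b²+8bm+3m² = 2b(2b+3m) + m(2b+3m); both groups contain (2b+3m), giving (2b+m)(2b+3m).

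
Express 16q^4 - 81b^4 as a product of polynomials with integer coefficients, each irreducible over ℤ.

(2q - 3b)(2q + 3b)(4q^2 + 9b^2)

(2q)⁴ − (3b)⁴ = ((2q)² − (3b)²)((2q)² + (3b)²); the first factor splits again, the second (4q^2 + 9b^2) is irreducible.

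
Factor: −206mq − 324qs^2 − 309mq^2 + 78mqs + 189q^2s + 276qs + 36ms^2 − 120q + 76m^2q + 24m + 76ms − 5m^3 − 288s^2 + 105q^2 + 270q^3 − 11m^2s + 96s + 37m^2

Group: m(−5m^2 + 31mq − 11ms − 3m − 30q^2 − 21qs + 15q + 36s^2 − 12s) + (−9q − 8)(−5m^2 + 31mq − 11ms − 3m − 30q^2 − 21qs + 15q + 36s^2 − 12s); both groups contain (−5m^2 + 31mq − 11ms − 3m − 30q^2 − 21qs + 15q + 36s^2 − 12s), so (m − 9q − 8) is a factor with cofactor −5m^2 + 31mq − 11ms − 3m − 30q^2 − 21qs + 15q + 36s^2 − 12s.
The cofactor groups again: −5m^2 + 31mq − 11ms − 3m − 30q^2 − 21qs + 15q + 36s^2 − 12s = −5m(m − 5q + 4s) + (6q + 9s − 3)(m − 5q + 4s); both groups contain (m − 5q + 4s), giving −(5m − 6q − 9s + 3)(m − 5q + 4s).

−(5m − 6q − 9s + 3)(m − 5q + 4s)(m − 9q − 8)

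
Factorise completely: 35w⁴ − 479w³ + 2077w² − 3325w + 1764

(5w − 7)(7w − 9)(w − 4)(w − 7)

Among the possible rational roots, w = 7/5 is a root, so (5w − 7) is a factor; dividing leaves 7w³ − 86w² + 295w − 252.
Then w = 4 is a root, so (w − 4) divides it; the quotient is 7w² − 58w + 63.
The remaining quadratic factors as (w − 7)(7w − 9).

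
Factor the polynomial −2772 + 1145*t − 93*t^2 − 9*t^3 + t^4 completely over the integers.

(t + 11)*(t − 4)*(t − 7)*(t − 9)

Testing divisors of the constant over divisors of the leading coefficient, t = 9 is a root, giving the factor (t − 9) and quotient t^3 − 93*t + 308.
Continuing, t = 7 is a root, so (t − 7) is a factor; dividing leaves t^2 + 7*t − 44.
The remaining quadratic factors as (t − 4)(t + 11).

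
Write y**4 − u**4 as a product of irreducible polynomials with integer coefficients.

(y − u)*(y + u)*(y**2 + u**2)

(y)⁴ − (u)⁴ = ((y)² − (u)²)((y)² + (u)²); the first factor splits again, the second (y**2 + u**2) is irreducible.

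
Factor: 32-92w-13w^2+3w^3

Trying the rational-root candidates, w = 8 is a root, so (w-8) divides it; the quotient is 3w^2+11w-4.
The remaining quadratic factors as (3w-1)(w+4).

(3w-1)(w+4)(w-8)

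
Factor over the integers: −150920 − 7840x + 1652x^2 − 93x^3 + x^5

Trying the rational-root candidates, x = 11 is a root, giving the factor (x − 11) and quotient x^4 + 11x^3 + 28x^2 + 1960x + 13720.
Then x = −14 is a root, giving the factor (x + 14) and quotient x^3 − 3x^2 + 70x + 980.
Then x = −7 is a root, so (x + 7) is a factor; dividing leaves x^2 − 10x + 140.
The quadratic x^2 − 10x + 140 has discriminant −460 < 0 and is irreducible over ℤ.

(x + 14)(x + 7)(x − 11)(x^2 − 10x + 140)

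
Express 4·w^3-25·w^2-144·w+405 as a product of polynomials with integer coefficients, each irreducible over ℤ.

Trying the rational-root candidates, w = -5 is a root, so (w+5) is a factor; dividing leaves 4·w^2-45·w+81.
The remaining quadratic factors as (4·w-9)(w-9).

(4·w-9)·(w+5)·(w-9)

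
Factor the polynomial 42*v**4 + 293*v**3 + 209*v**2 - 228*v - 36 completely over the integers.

Testing divisors of the constant over divisors of the leading coefficient, v = 2/3 is a root, so (3*v - 2) is a factor; dividing leaves 14*v**3 + 107*v**2 + 141*v + 18.
Then v = -1/7 is a root, so (7*v + 1) is a factor; dividing leaves 2*v**2 + 15*v + 18.
The remaining quadratic factors as (2*v + 3)(v + 6).

(2*v + 3)*(3*v - 2)*(7*v + 1)*(v + 6)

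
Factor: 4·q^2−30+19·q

(4·q−5)·(q+6)

Need a pair with product 4·(−30) = −120 and sum 19: that's 24 and −5.
Split the middle term: 4·q^2+24·q − 5·q−30 = 4·q·(q+6) − 5·(q+6).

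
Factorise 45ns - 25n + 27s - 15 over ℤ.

(5n + 3)(9s - 5)

Group as (45ns - 25n) + (27s - 15) = 5n(9s - 5) + 3(9s - 5).
Both groups share the factor (9s - 5).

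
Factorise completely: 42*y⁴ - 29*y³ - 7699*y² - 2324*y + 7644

Testing divisors of the constant over divisors of the leading coefficient, y = -7/6 is a root, giving the factor (6*y + 7) and quotient 7*y³ - 13*y² - 1268*y + 1092.
Next, y = 14 is a root, so (y - 14) divides it; the quotient is 7*y² + 85*y - 78.
The remaining quadratic factors as (y + 13)(7*y - 6).

(6*y + 7)*(7*y - 6)*(y + 13)*(y - 14)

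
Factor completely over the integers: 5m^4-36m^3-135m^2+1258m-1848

(5m-11)(m+6)(m-4)(m-7)

Among the possible rational roots, m = -6 is a root, so (m+6) is a factor; dividing leaves 5m^3-66m^2+261m-308.
Next, m = 11/5 is a root, so (5m-11) is a factor; dividing leaves m^2-11m+28.
The remaining quadratic factors as (m-4)(m-7).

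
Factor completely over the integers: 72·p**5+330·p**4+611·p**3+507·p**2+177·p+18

(3·p+2)·(4·p+3)·(6·p+1)·(p**2+3·p+3)

By the rational root theorem, p = -3/4 is a root, so (4·p+3) divides it; the quotient is 18·p**4+69·p**3+101·p**2+51·p+6.
Then p = -1/6 is a root, giving the factor (6·p+1) and quotient 3·p**3+11·p**2+15·p+6.
Continuing, p = -2/3 is a root, so (3·p+2) divides it; the quotient is p**2+3·p+3.
The quadratic p**2+3·p+3 has discriminant -3 < 0 and is irreducible over ℤ.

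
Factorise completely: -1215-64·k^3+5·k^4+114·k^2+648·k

Trying the rational-root candidates, k = -3 is a root, so (k+3) divides it; the quotient is 5·k^3-79·k^2+351·k-405.
Continuing, k = 5 is a root, so (k-5) is a factor; dividing leaves 5·k^2-54·k+81.
The remaining quadratic factors as (k-9)(5·k-9).

(5·k-9)·(k+3)·(k-5)·(k-9)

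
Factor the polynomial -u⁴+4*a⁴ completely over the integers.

-(u²-2*a²)*(u²+2*a²)

Recognize a difference of squares with the parts 2*a² and u².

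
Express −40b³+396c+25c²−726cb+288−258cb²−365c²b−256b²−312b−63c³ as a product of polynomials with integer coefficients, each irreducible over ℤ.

−(9c+2b+8)(7c+4b+12)(c+5b−3)

Group: 7c(−9c²−47cb+19c−10b²−34b+24) + (4b+12)(−9c²−47cb+19c−10b²−34b+24); both groups contain (−9c²−47cb+19c−10b²−34b+24), so (7c+4b+12) is a factor with cofactor −9c²−47cb+19c−10b²−34b+24.
The cofactor groups again: −9c²−47cb+19c−10b²−34b+24 = −9c(c+5b−3) + (−2b−8)(c+5b−3); both groups contain (c+5b−3), giving −(9c+2b+8)(c+5b−3).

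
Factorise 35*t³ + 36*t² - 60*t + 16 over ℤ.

(5*t - 2)*(7*t - 4)*(t + 2)

By the rational root theorem, t = 2/5 is a root, so (5*t - 2) divides it; the quotient is 7*t² + 10*t - 8.
The remaining quadratic factors as (7*t - 4)(t + 2).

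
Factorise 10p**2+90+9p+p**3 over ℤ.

Group as (p**3+9p) + (10p**2+90) = p(p**2+9) + 10(p**2+9).
Both groups share the factor (p**2+9).

(p+10)(p**2+9)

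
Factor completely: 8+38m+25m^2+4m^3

(4m+1)(m+2)(m+4)

By the rational root theorem, m = -1/4 is a root, so (4m+1) divides it; the quotient is m^2+6m+8.
The remaining quadratic factors as (m+4)(m+2).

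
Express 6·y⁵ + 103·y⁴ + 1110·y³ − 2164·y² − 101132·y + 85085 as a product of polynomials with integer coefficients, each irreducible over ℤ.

Among the possible rational roots, y = −11 is a root, giving the factor (y + 11) and quotient 6·y⁴ + 37·y³ + 703·y² − 9897·y + 7735.
Continuing, y = 5/6 is a root, so (6·y − 5) divides it; the quotient is y³ + 7·y² + 123·y − 1547.
Next, y = 7 is a root, giving the factor (y − 7) and quotient y² + 14·y + 221.
The quadratic y² + 14·y + 221 has discriminant −688 < 0 and is irreducible over ℤ.

(6·y − 5)·(y + 11)·(y − 7)·(y² + 14·y + 221)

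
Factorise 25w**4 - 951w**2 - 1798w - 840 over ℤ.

(5w + 4)(5w + 6)(w + 5)(w - 7)

Trying the rational-root candidates, w = -6/5 is a root, giving the factor (5w + 6) and quotient 5w**3 - 6w**2 - 183w - 140.
Continuing, w = 7 is a root, so (w - 7) is a factor; dividing leaves 5w**2 + 29w + 20.
The remaining quadratic factors as (5w + 4)(w + 5).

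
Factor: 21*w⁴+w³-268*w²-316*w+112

Testing divisors of the constant over divisors of the leading coefficient, w = -2 is a root, so (w+2) is a factor; dividing leaves 21*w³-41*w²-186*w+56.
Continuing, w = 2/7 is a root, so (7*w-2) divides it; the quotient is 3*w²-5*w-28.
The remaining quadratic factors as (3*w+7)(w-4).

(3*w+7)*(7*w-2)*(w+2)*(w-4)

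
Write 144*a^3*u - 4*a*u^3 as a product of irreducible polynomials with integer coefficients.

4*a*u*(6*a + u)*(6*a - u)

Every term has a factor of 4*a*u. Then 36*a^2 - u^2 = (6*a)² − (u)².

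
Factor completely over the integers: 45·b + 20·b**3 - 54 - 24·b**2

(5·b - 6)·(4·b**2 + 9)

Group as (20·b**3 + 45·b) + (-24·b**2 - 54) = 5·b·(4·b**2 + 9) - 6·(4·b**2 + 9).
Both groups share the factor (4·b**2 + 9).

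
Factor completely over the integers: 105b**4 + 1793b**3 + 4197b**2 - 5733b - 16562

(3b + 7)(5b + 13)(7b - 13)(b + 14)

Trying the rational-root candidates, b = -14 is a root, so (b + 14) divides it; the quotient is 105b**3 + 323b**2 - 325b - 1183.
Next, b = 13/7 is a root, giving the factor (7b - 13) and quotient 15b**2 + 74b + 91.
The remaining quadratic factors as (5b + 13)(3b + 7).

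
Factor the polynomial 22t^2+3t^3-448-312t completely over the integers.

Among the possible rational roots, t = 8 is a root, so (t-8) divides it; the quotient is 3t^2+46t+56.
The remaining quadratic factors as (t+14)(3t+4).

(3t+4)(t+14)(t-8)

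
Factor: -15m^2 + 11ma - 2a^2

Group: -3m(5m - 2a) + a(5m - 2a); both groups contain (5m - 2a).

-(5m - 2a)(3m - a)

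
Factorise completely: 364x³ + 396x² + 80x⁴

Pull out the common factor 4x², then factor the remaining trinomial.

4x²(4x + 11)(5x + 9)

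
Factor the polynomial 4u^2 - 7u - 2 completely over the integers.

Need a pair with product 4·(-2) = -8 and sum -7: that's -8 and 1.
Split the middle term: 4u^2 - 8u + u - 2 = 4u(u - 2) + (u - 2).

(4u + 1)(u - 2)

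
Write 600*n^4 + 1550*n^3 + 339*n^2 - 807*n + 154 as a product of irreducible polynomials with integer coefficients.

(4*n - 1)*(5*n + 7)*(5*n - 2)*(6*n + 11)

By the rational root theorem, n = -7/5 is a root, giving the factor (5*n + 7) and quotient 120*n^3 + 142*n^2 - 131*n + 22.
Next, n = 1/4 is a root, so (4*n - 1) is a factor; dividing leaves 30*n^2 + 43*n - 22.
The remaining quadratic factors as (5*n - 2)(6*n + 11).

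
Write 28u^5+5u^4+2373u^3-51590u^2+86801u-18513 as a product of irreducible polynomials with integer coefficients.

(4u-1)(7u-11)(u-9)(u^2+11u+187)

Trying the rational-root candidates, u = 9 is a root, giving the factor (u-9) and quotient 28u^4+257u^3+4686u^2-9416u+2057.
Next, u = 11/7 is a root, giving the factor (7u-11) and quotient 4u^3+43u^2+737u-187.
Continuing, u = 1/4 is a root, so (4u-1) is a factor; dividing leaves u^2+11u+187.
The quadratic u^2+11u+187 has discriminant -627 < 0 and is irreducible over ℤ.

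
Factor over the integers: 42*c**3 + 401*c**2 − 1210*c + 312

(6*c − 13)*(7*c − 2)*(c + 12)

Testing divisors of the constant over divisors of the leading coefficient, c = −12 is a root, so (c + 12) divides it; the quotient is 42*c**2 − 103*c + 26.
The remaining quadratic factors as (6*c − 13)(7*c − 2).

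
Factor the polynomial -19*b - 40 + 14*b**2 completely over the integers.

Need a pair with product 14·(-40) = -560 and sum -19: that's -35 and 16.
Split the middle term: 14*b**2 - 35*b + 16*b - 40 = 7*b*(2*b - 5) + 8*(2*b - 5).

(2*b - 5)*(7*b + 8)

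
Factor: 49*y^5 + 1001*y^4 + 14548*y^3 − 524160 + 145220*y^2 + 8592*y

Testing divisors of the constant over divisors of the leading coefficient, y = −15/7 is a root, giving the factor (7*y + 15) and quotient 7*y^4 + 128*y^3 + 1804*y^2 + 16880*y − 34944.
Then y = 12/7 is a root, so (7*y − 12) divides it; the quotient is y^3 + 20*y^2 + 292*y + 2912.
Next, y = −14 is a root, giving the factor (y + 14) and quotient y^2 + 6*y + 208.
The quadratic y^2 + 6*y + 208 has discriminant −796 < 0 and is irreducible over ℤ.

(7*y + 15)*(7*y − 12)*(y + 14)*(y^2 + 6*y + 208)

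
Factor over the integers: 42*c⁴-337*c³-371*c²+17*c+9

Testing divisors of the constant over divisors of the leading coefficient, c = -1 is a root, so (c+1) divides it; the quotient is 42*c³-379*c²+8*c+9.
Next, c = 1/6 is a root, giving the factor (6*c-1) and quotient 7*c²-62*c-9.
The remaining quadratic factors as (7*c+1)(c-9).

(6*c-1)*(7*c+1)*(c+1)*(c-9)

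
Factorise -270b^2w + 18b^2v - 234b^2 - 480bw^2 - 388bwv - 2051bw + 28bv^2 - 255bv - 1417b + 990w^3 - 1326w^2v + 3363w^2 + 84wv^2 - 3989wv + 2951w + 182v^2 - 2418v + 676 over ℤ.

Group: 9b(-30bw + 2bv - 26b - 90w^2 + 6wv - 273w + 13v - 169) + (-11w + 14v - 4)(-30bw + 2bv - 26b - 90w^2 + 6wv - 273w + 13v - 169); both groups contain (-30bw + 2bv - 26b - 90w^2 + 6wv - 273w + 13v - 169), so (9b - 11w + 14v - 4) is a factor with cofactor -30bw + 2bv - 26b - 90w^2 + 6wv - 273w + 13v - 169.
The cofactor groups again: -30bw + 2bv - 26b - 90w^2 + 6wv - 273w + 13v - 169 = -15w(2b + 6w + 13) + (v - 13)(2b + 6w + 13); both groups contain (2b + 6w + 13), giving -(15w - v + 13)(2b + 6w + 13).

-(15w - v + 13)(2b + 6w + 13)(9b - 11w + 14v - 4)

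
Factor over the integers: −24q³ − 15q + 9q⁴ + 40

Group as (9q⁴ − 15q) + (−24q³ + 40) = 3q(3q³ − 5) − 8(3q³ − 5).
Both groups share the factor (3q³ − 5).

(3q − 8)(3q³ − 5)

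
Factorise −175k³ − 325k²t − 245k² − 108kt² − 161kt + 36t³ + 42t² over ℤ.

−(5k + 6t + 7)(5k − t)(7k + 6t)

Group: 7k(−25k² − 25kt − 35k + 6t² + 7t) + 6t(−25k² − 25kt − 35k + 6t² + 7t); both groups contain (−25k² − 25kt − 35k + 6t² + 7t), so (7k + 6t) is a factor with cofactor −25k² − 25kt − 35k + 6t² + 7t.
The cofactor groups again: −25k² − 25kt − 35k + 6t² + 7t = −5k(5k − t) + (−6t − 7)(5k − t); both groups contain (5k − t), giving −(5k + 6t + 7)(5k − t).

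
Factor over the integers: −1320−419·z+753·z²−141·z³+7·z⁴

Testing divisors of the constant over divisors of the leading coefficient, z = 15/7 is a root, so (7·z−15) divides it; the quotient is z³−18·z²+69·z+88.
Next, z = −1 is a root, giving the factor (z+1) and quotient z²−19·z+88.
The remaining quadratic factors as (z−8)(z−11).

(7·z−15)·(z+1)·(z−11)·(z−8)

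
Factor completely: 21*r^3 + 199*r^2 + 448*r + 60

Trying the rational-root candidates, r = -6 is a root, giving the factor (r + 6) and quotient 21*r^2 + 73*r + 10.
The remaining quadratic factors as (3*r + 10)(7*r + 1).

(3*r + 10)*(7*r + 1)*(r + 6)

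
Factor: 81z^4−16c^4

Difference of squares twice: with A = 3z and B = 2c, A⁴ − B⁴ = (A² − B²)(A² + B²), and A² − B² factors again.

(3z−2c)(3z+2c)(9z^2+4c^2)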